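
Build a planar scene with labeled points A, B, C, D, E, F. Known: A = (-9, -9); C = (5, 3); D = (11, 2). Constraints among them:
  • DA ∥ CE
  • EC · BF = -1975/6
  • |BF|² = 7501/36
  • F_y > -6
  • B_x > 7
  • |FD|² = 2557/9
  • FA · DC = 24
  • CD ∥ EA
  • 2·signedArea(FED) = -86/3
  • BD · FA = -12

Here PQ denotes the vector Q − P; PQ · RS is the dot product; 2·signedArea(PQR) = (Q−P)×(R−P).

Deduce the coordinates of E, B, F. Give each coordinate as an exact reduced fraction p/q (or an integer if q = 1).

B = (8, 5/2)
E = (-15, -8)
F = (-13/3, -5)

1. E_x = -15  [CD ∥ EA ∩ DA ∥ CE]
2. E_y = -8  [CD ∥ EA ∩ DA ∥ CE]
   → E = (-15, -8)
3. F_x = -13/3  [2·signedArea(FED) = -86/3 ∩ FA · DC = 24]
4. F_y = -5  [2·signedArea(FED) = -86/3 ∩ FA · DC = 24]
   → F = (-13/3, -5)
5. B_x = 8  [BD · FA = -12 ∩ EC · BF = -1975/6]
6. B_y = 5/2  [BD · FA = -12 ∩ EC · BF = -1975/6]
   → B = (8, 5/2)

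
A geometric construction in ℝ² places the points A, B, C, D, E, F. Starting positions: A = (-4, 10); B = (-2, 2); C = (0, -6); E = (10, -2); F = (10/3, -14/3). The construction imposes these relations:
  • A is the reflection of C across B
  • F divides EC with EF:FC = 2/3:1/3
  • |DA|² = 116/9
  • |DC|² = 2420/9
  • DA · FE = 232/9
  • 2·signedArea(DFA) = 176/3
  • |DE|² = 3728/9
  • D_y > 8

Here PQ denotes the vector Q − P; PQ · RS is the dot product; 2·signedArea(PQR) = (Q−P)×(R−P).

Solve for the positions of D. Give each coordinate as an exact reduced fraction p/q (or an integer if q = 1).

D = (-22/3, 26/3)

1. D_x = -22/3  [DA · FE = 232/9 ∩ 2·signedArea(DFA) = 176/3]
2. D_y = 26/3  [DA · FE = 232/9 ∩ 2·signedArea(DFA) = 176/3]
   → D = (-22/3, 26/3)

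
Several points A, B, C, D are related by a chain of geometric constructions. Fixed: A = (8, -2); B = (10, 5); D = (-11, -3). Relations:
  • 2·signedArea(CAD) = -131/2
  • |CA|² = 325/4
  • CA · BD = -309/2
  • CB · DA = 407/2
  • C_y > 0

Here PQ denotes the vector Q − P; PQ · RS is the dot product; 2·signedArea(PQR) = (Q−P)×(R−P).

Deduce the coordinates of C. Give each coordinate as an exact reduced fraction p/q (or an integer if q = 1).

1. C_x = -1/2  [2·signedArea(CAD) = -131/2 ∩ CB · DA = 407/2]
2. C_y = 1  [2·signedArea(CAD) = -131/2 ∩ CB · DA = 407/2]
   → C = (-1/2, 1)

C = (-1/2, 1)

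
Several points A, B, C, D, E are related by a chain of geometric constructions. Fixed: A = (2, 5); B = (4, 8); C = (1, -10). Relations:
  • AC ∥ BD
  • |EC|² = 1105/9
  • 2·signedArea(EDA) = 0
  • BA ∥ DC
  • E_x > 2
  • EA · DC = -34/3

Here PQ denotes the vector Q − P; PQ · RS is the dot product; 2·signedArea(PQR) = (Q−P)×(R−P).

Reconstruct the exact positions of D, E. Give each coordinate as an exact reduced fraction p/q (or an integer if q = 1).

1. D_x = 3  [BA ∥ DC ∩ AC ∥ BD]
2. D_y = -7  [BA ∥ DC ∩ AC ∥ BD]
   → D = (3, -7)
3. E_x = 7/3  [2·signedArea(EDA) = 0 ∩ EA · DC = -34/3]
4. E_y = 1  [2·signedArea(EDA) = 0 ∩ EA · DC = -34/3]
   → E = (7/3, 1)

D = (3, -7)
E = (7/3, 1)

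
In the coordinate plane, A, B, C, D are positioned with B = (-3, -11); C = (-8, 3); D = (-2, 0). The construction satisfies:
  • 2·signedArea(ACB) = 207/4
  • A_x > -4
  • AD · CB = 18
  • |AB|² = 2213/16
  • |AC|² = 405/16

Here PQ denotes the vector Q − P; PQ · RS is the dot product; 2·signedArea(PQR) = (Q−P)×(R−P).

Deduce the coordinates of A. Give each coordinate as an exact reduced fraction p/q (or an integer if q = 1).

A = (-7/2, 3/4)

1. A_x = -7/2  [2·signedArea(ACB) = 207/4 ∩ AD · CB = 18]
2. A_y = 3/4  [2·signedArea(ACB) = 207/4 ∩ AD · CB = 18]
   → A = (-7/2, 3/4)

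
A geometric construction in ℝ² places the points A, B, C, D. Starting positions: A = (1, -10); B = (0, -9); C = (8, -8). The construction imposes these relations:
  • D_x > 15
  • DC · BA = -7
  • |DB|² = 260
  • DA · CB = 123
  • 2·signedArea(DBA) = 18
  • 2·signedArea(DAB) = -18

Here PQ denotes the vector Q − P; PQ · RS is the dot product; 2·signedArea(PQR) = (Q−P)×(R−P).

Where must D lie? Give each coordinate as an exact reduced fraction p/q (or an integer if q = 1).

D = (16, -7)

1. D_x = 16  [2·signedArea(DBA) = 18 ∩ DA · CB = 123]
2. D_y = -7  [2·signedArea(DBA) = 18 ∩ DA · CB = 123]
   → D = (16, -7)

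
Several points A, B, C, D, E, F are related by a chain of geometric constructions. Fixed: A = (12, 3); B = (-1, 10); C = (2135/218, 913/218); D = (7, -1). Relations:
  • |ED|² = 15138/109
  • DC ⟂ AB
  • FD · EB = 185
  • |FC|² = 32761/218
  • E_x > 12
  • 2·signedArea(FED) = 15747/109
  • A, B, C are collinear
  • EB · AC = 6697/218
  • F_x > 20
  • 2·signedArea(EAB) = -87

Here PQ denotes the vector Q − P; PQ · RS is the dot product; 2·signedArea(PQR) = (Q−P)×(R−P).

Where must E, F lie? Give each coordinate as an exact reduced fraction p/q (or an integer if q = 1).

E = (1372/109, 1022/109)
F = (2244/109, -177/109)

1. E_x = 1372/109  [2·signedArea(EAB) = -87 ∩ EB · AC = 6697/218]
2. E_y = 1022/109  [2·signedArea(EAB) = -87 ∩ EB · AC = 6697/218]
   → E = (1372/109, 1022/109)
3. F_x = 2244/109  [2·signedArea(FED) = 15747/109 ∩ FD · EB = 185]
4. F_y = -177/109  [2·signedArea(FED) = 15747/109 ∩ FD · EB = 185]
   → F = (2244/109, -177/109)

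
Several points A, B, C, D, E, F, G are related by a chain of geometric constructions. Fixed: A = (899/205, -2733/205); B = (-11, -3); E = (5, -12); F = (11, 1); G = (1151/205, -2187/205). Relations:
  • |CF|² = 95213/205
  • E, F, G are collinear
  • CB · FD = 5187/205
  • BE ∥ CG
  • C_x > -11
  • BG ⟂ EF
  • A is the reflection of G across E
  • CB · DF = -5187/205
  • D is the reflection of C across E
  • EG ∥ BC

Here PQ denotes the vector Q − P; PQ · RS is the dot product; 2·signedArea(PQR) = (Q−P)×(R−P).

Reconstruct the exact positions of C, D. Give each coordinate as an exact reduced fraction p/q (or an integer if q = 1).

1. C_x = -2129/205  [BE ∥ CG ∩ EG ∥ BC]
2. C_y = -342/205  [BE ∥ CG ∩ EG ∥ BC]
   → C = (-2129/205, -342/205)
3. D_x = 4179/205  [D is the reflection of C across E]
4. D_y = -4578/205  [D is the reflection of C across E]
   → D = (4179/205, -4578/205)

C = (-2129/205, -342/205)
D = (4179/205, -4578/205)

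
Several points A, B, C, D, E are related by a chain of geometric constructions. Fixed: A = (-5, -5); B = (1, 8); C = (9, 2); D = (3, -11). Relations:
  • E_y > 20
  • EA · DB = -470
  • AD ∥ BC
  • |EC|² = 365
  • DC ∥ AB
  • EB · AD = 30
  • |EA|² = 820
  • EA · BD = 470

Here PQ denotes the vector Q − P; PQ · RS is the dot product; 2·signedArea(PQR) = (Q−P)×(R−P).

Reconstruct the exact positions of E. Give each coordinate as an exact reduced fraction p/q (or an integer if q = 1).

1. E_x = 7  [EA · DB = -470 ∩ EB · AD = 30]
2. E_y = 21  [EA · DB = -470 ∩ EB · AD = 30]
   → E = (7, 21)

E = (7, 21)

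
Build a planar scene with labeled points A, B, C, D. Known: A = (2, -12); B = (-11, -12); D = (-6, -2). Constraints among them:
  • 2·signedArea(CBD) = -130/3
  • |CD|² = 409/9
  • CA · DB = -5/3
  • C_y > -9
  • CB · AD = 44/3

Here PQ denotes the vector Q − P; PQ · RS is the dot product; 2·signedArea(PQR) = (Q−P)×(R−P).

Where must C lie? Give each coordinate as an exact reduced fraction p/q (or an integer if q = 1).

1. C_x = -5  [CA · DB = -5/3 ∩ 2·signedArea(CBD) = -130/3]
2. C_y = -26/3  [CA · DB = -5/3 ∩ 2·signedArea(CBD) = -130/3]
   → C = (-5, -26/3)

C = (-5, -26/3)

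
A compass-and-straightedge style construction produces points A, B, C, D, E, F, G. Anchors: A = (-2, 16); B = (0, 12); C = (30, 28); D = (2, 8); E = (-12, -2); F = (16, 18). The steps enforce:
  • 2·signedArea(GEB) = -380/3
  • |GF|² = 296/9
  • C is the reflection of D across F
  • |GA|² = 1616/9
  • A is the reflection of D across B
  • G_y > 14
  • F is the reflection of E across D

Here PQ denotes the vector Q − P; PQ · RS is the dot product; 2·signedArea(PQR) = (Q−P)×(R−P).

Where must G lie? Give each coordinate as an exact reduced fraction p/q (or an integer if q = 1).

1. G_x = 34/3  [line -14·x + 12·y + -52/3 = 0 ∩ |GA|² = 1616/9]
2. G_y = 44/3  [line -14·x + 12·y + -52/3 = 0 ∩ |GA|² = 1616/9]
   → G = (34/3, 44/3)

G = (34/3, 44/3)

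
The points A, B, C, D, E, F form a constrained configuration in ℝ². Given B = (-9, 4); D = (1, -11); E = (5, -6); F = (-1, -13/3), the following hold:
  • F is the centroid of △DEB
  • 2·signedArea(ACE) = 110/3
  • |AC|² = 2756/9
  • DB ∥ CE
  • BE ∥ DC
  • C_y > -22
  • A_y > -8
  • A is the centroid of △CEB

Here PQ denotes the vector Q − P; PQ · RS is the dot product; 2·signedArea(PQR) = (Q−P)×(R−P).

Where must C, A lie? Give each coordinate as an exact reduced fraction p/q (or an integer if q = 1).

A = (11/3, -23/3)
C = (15, -21)

1. C_x = 15  [DB ∥ CE ∩ BE ∥ DC]
2. C_y = -21  [DB ∥ CE ∩ BE ∥ DC]
   → C = (15, -21)
3. A_x = 11/3  [A is the centroid of △CEB]
4. A_y = -23/3  [A is the centroid of △CEB]
   → A = (11/3, -23/3)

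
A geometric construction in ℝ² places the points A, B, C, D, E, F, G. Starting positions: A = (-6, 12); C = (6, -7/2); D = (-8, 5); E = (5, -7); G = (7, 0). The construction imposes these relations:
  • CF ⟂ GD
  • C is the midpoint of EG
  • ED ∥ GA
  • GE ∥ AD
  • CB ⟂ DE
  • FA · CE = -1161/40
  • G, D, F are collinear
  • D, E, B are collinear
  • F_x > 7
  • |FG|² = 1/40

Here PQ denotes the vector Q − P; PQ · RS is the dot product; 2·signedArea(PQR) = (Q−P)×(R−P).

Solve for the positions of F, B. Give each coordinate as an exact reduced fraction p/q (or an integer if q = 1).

1. F_x = 143/20  [G, D, F are collinear ∩ CF ⟂ GD]
2. F_y = -1/20  [G, D, F are collinear ∩ CF ⟂ GD]
   → F = (143/20, -1/20)
3. B_x = 1188/313  [D, E, B are collinear ∩ CB ⟂ DE]
4. B_y = -1843/313  [D, E, B are collinear ∩ CB ⟂ DE]
   → B = (1188/313, -1843/313)

B = (1188/313, -1843/313)
F = (143/20, -1/20)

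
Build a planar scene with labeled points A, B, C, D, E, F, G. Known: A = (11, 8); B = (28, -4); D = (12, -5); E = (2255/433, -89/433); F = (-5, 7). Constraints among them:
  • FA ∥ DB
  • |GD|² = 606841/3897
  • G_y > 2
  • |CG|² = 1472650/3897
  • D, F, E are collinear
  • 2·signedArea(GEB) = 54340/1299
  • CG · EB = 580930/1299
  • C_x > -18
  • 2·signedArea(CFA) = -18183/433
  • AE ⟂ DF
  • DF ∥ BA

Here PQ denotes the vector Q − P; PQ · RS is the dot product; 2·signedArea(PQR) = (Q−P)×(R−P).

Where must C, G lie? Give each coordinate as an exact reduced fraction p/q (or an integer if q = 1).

C = (-7614/433, 1554/433)
G = (2345/1299, 951/433)

1. G_x = 2345/1299  [line 1643/433·x + 9869/433·y + -73924/1299 = 0 ∩ |GD|² = 606841/3897]
2. G_y = 951/433  [line 1643/433·x + 9869/433·y + -73924/1299 = 0 ∩ |GD|² = 606841/3897]
   → G = (2345/1299, 951/433)
3. C_x = -7614/433  [2·signedArea(CFA) = -18183/433 ∩ CG · EB = 580930/1299]
4. C_y = 1554/433  [2·signedArea(CFA) = -18183/433 ∩ CG · EB = 580930/1299]
   → C = (-7614/433, 1554/433)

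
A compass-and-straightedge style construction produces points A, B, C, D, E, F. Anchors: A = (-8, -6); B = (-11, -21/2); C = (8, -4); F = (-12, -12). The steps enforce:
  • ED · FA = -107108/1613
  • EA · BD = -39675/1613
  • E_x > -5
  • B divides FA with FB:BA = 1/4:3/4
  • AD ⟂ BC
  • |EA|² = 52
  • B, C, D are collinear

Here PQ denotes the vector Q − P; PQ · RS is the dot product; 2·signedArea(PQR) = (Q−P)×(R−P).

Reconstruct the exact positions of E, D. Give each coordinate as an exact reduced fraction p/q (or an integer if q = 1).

1. D_x = -11188/1613  [B, C, D are collinear ∩ AD ⟂ BC]
2. D_y = -14694/1613  [B, C, D are collinear ∩ AD ⟂ BC]
   → D = (-11188/1613, -14694/1613)
3. E_x = -4  [ED · FA = -107108/1613 ∩ EA · BD = -39675/1613]
4. E_y = 0  [ED · FA = -107108/1613 ∩ EA · BD = -39675/1613]
   → E = (-4, 0)

D = (-11188/1613, -14694/1613)
E = (-4, 0)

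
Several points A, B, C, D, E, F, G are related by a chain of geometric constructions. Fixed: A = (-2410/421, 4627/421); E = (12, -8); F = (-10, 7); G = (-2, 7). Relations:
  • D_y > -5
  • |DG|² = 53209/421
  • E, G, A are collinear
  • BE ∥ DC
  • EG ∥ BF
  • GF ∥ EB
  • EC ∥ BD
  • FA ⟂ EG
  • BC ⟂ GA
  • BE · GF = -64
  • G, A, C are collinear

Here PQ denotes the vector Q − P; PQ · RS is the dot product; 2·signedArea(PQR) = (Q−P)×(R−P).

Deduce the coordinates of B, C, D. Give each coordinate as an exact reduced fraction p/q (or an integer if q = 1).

B = (4, -8)
C = (3484/421, -1688/421)
D = (116/421, -1688/421)

1. B_x = 4  [EG ∥ BF ∩ GF ∥ EB]
2. B_y = -8  [EG ∥ BF ∩ GF ∥ EB]
   → B = (4, -8)
3. C_x = 3484/421  [G, A, C are collinear ∩ BC ⟂ GA]
4. C_y = -1688/421  [G, A, C are collinear ∩ BC ⟂ GA]
   → C = (3484/421, -1688/421)
5. D_x = 116/421  [BE ∥ DC ∩ EC ∥ BD]
6. D_y = -1688/421  [BE ∥ DC ∩ EC ∥ BD]
   → D = (116/421, -1688/421)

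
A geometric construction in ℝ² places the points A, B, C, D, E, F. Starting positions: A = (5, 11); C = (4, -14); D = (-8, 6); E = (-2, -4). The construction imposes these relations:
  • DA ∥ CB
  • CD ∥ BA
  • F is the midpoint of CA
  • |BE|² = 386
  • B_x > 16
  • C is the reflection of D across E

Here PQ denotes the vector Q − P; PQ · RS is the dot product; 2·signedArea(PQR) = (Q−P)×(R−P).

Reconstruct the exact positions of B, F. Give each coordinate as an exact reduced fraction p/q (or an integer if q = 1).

1. B_x = 17  [CD ∥ BA ∩ DA ∥ CB]
2. B_y = -9  [CD ∥ BA ∩ DA ∥ CB]
   → B = (17, -9)
3. F_x = 9/2  [F is the midpoint of CA]
4. F_y = -3/2  [F is the midpoint of CA]
   → F = (9/2, -3/2)

B = (17, -9)
F = (9/2, -3/2)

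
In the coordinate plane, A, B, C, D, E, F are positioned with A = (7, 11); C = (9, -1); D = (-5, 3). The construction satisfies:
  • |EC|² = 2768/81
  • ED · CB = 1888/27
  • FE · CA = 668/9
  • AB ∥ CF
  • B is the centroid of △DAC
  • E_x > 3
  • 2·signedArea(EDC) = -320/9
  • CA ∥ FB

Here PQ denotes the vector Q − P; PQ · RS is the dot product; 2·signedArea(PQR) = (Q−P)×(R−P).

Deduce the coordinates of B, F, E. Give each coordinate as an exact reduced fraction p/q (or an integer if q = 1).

B = (11/3, 13/3)
E = (29/9, -17/9)
F = (17/3, -23/3)

1. B_x = 11/3  [B is the centroid of △DAC]
2. B_y = 13/3  [B is the centroid of △DAC]
   → B = (11/3, 13/3)
3. F_x = 17/3  [CA ∥ FB ∩ AB ∥ CF]
4. F_y = -23/3  [CA ∥ FB ∩ AB ∥ CF]
   → F = (17/3, -23/3)
5. E_x = 29/9  [ED · CB = 1888/27 ∩ FE · CA = 668/9]
6. E_y = -17/9  [ED · CB = 1888/27 ∩ FE · CA = 668/9]
   → E = (29/9, -17/9)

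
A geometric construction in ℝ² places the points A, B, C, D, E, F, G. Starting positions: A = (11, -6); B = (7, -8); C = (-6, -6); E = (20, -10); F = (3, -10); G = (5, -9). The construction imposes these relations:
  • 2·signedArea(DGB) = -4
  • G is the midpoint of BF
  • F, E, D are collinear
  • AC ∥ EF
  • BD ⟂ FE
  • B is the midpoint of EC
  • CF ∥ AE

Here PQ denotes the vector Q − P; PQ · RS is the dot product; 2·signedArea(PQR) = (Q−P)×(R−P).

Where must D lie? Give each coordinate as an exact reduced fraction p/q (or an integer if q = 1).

D = (7, -10)

1. D_x = 7  [F, E, D are collinear ∩ BD ⟂ FE]
2. D_y = -10  [F, E, D are collinear ∩ BD ⟂ FE]
   → D = (7, -10)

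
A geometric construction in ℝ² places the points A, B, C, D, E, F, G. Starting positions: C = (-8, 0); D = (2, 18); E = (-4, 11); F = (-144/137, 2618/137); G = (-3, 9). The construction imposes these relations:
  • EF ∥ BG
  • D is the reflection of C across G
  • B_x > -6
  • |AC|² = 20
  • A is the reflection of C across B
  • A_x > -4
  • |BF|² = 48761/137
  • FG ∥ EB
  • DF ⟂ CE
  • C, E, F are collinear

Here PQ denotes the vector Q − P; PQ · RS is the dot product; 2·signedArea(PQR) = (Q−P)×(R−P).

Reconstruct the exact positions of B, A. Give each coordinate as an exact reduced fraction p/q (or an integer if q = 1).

1. B_x = -815/137  [EF ∥ BG ∩ FG ∥ EB]
2. B_y = 122/137  [EF ∥ BG ∩ FG ∥ EB]
   → B = (-815/137, 122/137)
3. A_x = -534/137  [A is the reflection of C across B]
4. A_y = 244/137  [A is the reflection of C across B]
   → A = (-534/137, 244/137)

A = (-534/137, 244/137)
B = (-815/137, 122/137)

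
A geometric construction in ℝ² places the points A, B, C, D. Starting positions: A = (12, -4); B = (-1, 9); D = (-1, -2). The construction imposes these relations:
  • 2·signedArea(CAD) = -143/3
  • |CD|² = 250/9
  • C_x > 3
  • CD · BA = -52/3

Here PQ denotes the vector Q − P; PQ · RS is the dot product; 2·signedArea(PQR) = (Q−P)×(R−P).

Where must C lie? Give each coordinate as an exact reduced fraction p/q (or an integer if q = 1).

C = (10/3, 1)

1. C_x = 10/3  [CD · BA = -52/3 ∩ 2·signedArea(CAD) = -143/3]
2. C_y = 1  [CD · BA = -52/3 ∩ 2·signedArea(CAD) = -143/3]
   → C = (10/3, 1)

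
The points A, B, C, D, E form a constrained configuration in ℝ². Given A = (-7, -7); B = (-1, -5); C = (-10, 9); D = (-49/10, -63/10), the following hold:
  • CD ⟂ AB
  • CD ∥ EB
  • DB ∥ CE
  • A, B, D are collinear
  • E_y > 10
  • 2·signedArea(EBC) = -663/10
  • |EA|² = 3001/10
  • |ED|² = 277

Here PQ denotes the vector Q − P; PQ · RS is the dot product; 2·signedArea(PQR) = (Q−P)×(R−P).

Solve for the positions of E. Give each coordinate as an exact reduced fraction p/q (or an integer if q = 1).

E = (-61/10, 103/10)

1. E_x = -61/10  [CD ∥ EB ∩ DB ∥ CE]
2. E_y = 103/10  [CD ∥ EB ∩ DB ∥ CE]
   → E = (-61/10, 103/10)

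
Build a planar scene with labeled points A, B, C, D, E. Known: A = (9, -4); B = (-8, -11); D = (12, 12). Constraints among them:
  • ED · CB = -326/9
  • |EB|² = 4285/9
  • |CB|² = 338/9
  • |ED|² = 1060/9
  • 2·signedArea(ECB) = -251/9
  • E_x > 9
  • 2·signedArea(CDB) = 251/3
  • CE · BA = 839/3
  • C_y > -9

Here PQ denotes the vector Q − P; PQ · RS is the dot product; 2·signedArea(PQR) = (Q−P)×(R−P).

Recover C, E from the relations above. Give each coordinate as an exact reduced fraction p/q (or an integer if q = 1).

1. C_x = -7/3  [line 23·x + -20·y + -359/3 = 0 ∩ |CB|² = 338/9]
2. C_y = -26/3  [line 23·x + -20·y + -359/3 = 0 ∩ |CB|² = 338/9]
   → C = (-7/3, -26/3)
3. E_x = 10  [2·signedArea(ECB) = -251/9 ∩ ED · CB = -326/9]
4. E_y = 4/3  [2·signedArea(ECB) = -251/9 ∩ ED · CB = -326/9]
   → E = (10, 4/3)

C = (-7/3, -26/3)
E = (10, 4/3)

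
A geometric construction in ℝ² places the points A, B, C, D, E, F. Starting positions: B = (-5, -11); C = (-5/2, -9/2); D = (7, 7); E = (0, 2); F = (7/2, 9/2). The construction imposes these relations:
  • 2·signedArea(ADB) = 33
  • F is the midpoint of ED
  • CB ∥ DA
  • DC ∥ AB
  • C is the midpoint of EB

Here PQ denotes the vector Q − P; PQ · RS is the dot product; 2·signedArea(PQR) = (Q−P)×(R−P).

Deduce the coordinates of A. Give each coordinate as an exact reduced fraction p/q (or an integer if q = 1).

A = (9/2, 1/2)

1. A_x = 9/2  [DC ∥ AB ∩ CB ∥ DA]
2. A_y = 1/2  [DC ∥ AB ∩ CB ∥ DA]
   → A = (9/2, 1/2)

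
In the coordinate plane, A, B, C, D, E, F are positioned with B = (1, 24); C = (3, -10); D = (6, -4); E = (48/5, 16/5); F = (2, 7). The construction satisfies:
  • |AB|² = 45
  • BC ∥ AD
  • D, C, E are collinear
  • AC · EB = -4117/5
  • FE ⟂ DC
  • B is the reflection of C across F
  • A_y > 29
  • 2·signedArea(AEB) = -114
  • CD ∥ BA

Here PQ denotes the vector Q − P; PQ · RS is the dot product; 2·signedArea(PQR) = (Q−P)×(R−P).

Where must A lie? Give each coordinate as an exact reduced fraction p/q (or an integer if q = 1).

1. A_x = 4  [BC ∥ AD ∩ CD ∥ BA]
2. A_y = 30  [BC ∥ AD ∩ CD ∥ BA]
   → A = (4, 30)

A = (4, 30)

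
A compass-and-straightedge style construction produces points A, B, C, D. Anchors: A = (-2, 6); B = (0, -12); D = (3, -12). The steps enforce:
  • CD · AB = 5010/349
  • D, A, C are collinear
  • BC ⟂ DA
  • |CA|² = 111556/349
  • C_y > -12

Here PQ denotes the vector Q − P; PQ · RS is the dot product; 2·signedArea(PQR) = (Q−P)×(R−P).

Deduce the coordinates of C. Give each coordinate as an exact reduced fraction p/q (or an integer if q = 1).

C = (972/349, -3918/349)

1. C_x = 972/349  [D, A, C are collinear ∩ BC ⟂ DA]
2. C_y = -3918/349  [D, A, C are collinear ∩ BC ⟂ DA]
   → C = (972/349, -3918/349)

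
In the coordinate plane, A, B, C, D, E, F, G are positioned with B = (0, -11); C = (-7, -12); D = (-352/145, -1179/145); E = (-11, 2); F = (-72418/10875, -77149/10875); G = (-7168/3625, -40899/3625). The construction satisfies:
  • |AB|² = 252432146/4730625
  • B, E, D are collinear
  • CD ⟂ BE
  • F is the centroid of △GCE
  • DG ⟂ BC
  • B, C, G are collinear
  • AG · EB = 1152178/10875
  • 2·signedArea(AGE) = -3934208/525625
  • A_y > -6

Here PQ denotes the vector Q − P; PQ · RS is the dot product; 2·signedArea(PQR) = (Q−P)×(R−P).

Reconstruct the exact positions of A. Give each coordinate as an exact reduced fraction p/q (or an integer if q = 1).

A = (-55843/10875, -63124/10875)

1. A_x = -55843/10875  [2·signedArea(AGE) = -3934208/525625 ∩ AG · EB = 1152178/10875]
2. A_y = -63124/10875  [2·signedArea(AGE) = -3934208/525625 ∩ AG · EB = 1152178/10875]
   → A = (-55843/10875, -63124/10875)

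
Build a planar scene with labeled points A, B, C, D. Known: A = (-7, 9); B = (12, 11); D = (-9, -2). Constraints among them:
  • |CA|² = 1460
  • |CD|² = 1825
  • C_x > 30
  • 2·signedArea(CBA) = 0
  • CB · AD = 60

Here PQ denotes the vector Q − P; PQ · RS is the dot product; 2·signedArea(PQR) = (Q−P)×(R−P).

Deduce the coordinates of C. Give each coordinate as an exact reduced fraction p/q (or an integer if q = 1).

C = (31, 13)

1. C_x = 31  [2·signedArea(CBA) = 0 ∩ CB · AD = 60]
2. C_y = 13  [2·signedArea(CBA) = 0 ∩ CB · AD = 60]
   → C = (31, 13)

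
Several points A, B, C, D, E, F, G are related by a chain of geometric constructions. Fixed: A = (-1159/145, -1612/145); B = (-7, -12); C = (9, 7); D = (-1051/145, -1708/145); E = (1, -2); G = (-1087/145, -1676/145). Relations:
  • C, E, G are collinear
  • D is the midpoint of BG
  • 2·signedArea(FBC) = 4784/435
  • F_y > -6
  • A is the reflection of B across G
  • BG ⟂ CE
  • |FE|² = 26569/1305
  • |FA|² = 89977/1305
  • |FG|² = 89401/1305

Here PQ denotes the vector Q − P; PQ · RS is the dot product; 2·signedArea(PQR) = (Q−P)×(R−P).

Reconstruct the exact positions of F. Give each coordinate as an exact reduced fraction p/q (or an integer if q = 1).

1. F_x = -869/435  [line -19·x + 16·y + 20881/435 = 0 ∩ |FA|² = 89977/1305]
2. F_y = -779/145  [line -19·x + 16·y + 20881/435 = 0 ∩ |FA|² = 89977/1305]
   → F = (-869/435, -779/145)

F = (-869/435, -779/145)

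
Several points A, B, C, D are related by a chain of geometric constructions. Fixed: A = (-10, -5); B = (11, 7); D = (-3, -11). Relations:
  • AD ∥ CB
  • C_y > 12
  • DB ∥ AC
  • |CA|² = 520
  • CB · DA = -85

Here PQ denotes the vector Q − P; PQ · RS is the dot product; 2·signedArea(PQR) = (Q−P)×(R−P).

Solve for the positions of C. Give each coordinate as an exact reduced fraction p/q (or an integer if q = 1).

C = (4, 13)

1. C_x = 4  [AD ∥ CB ∩ DB ∥ AC]
2. C_y = 13  [AD ∥ CB ∩ DB ∥ AC]
   → C = (4, 13)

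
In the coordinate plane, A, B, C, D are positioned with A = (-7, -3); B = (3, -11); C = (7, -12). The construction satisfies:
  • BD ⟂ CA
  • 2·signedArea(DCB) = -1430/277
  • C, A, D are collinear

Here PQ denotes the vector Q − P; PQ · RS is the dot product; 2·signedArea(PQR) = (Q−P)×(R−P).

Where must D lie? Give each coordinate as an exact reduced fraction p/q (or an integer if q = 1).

1. D_x = 1029/277  [C, A, D are collinear ∩ BD ⟂ CA]
2. D_y = -2739/277  [C, A, D are collinear ∩ BD ⟂ CA]
   → D = (1029/277, -2739/277)

D = (1029/277, -2739/277)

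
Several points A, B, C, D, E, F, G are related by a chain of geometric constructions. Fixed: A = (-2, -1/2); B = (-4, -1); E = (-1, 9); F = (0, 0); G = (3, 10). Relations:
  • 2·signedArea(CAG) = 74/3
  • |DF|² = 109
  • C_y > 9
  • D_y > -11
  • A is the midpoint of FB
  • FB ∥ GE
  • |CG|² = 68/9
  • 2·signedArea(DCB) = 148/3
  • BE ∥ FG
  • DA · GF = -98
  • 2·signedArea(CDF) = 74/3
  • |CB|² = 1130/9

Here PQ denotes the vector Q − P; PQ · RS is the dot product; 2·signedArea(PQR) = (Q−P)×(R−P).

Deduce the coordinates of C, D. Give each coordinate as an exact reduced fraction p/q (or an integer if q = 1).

1. C_x = 1/3  [line -21/2·x + 5·y + -259/6 = 0 ∩ |CB|² = 1130/9]
2. C_y = 28/3  [line -21/2·x + 5·y + -259/6 = 0 ∩ |CB|² = 1130/9]
   → C = (1/3, 28/3)
3. D_x = -3  [2·signedArea(CDF) = 74/3 ∩ DA · GF = -98]
4. D_y = -10  [2·signedArea(CDF) = 74/3 ∩ DA · GF = -98]
   → D = (-3, -10)

C = (1/3, 28/3)
D = (-3, -10)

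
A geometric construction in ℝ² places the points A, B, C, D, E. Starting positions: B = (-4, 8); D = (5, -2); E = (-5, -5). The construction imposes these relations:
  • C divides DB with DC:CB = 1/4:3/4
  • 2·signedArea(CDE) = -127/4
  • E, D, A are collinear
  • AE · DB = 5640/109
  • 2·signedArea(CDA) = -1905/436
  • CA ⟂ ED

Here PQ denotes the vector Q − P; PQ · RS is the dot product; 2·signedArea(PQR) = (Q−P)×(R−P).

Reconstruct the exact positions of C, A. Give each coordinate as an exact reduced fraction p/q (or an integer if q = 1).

1. C_x = 11/4  [C divides DB with DC:CB = 1/4:3/4]
2. C_y = 1/2  [C divides DB with DC:CB = 1/4:3/4]
   → C = (11/4, 1/2)
3. A_x = 395/109  [E, D, A are collinear ∩ CA ⟂ ED]
4. A_y = -263/109  [E, D, A are collinear ∩ CA ⟂ ED]
   → A = (395/109, -263/109)

A = (395/109, -263/109)
C = (11/4, 1/2)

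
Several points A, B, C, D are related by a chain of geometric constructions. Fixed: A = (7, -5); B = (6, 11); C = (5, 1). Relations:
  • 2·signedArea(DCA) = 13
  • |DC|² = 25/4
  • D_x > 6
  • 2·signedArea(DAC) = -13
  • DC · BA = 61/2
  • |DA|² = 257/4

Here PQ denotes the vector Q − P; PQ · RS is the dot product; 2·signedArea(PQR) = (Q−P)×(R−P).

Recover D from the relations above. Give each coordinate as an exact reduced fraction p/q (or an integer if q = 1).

1. D_x = 13/2  [2·signedArea(DCA) = 13 ∩ DC · BA = 61/2]
2. D_y = 3  [2·signedArea(DCA) = 13 ∩ DC · BA = 61/2]
   → D = (13/2, 3)

D = (13/2, 3)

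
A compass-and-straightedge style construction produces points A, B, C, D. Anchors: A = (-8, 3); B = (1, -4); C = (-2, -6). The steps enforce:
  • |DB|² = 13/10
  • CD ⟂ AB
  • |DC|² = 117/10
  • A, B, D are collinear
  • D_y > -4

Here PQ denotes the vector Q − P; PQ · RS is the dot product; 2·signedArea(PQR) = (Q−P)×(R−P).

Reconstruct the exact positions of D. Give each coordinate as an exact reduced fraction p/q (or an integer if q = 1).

D = (1/10, -33/10)

1. D_x = 1/10  [A, B, D are collinear ∩ CD ⟂ AB]
2. D_y = -33/10  [A, B, D are collinear ∩ CD ⟂ AB]
   → D = (1/10, -33/10)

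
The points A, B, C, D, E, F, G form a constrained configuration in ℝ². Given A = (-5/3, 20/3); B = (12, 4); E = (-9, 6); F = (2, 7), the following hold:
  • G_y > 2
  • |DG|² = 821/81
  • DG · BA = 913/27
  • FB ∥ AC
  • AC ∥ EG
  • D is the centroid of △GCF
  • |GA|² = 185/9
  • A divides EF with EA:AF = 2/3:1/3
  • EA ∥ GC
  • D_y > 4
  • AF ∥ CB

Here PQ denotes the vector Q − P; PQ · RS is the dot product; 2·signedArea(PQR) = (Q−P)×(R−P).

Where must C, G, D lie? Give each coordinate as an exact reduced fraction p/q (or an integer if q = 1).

1. C_x = 25/3  [AF ∥ CB ∩ FB ∥ AC]
2. C_y = 11/3  [AF ∥ CB ∩ FB ∥ AC]
   → C = (25/3, 11/3)
3. G_x = 1  [EA ∥ GC ∩ AC ∥ EG]
4. G_y = 3  [EA ∥ GC ∩ AC ∥ EG]
   → G = (1, 3)
5. D_x = 34/9  [D is the centroid of △GCF]
6. D_y = 41/9  [D is the centroid of △GCF]
   → D = (34/9, 41/9)

C = (25/3, 11/3)
D = (34/9, 41/9)
G = (1, 3)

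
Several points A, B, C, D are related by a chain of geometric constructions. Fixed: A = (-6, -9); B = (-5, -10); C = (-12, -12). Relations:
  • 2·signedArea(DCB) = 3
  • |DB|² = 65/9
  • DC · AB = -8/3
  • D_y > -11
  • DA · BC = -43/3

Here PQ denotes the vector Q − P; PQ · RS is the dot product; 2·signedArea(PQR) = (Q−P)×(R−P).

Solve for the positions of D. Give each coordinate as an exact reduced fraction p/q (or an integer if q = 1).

D = (-23/3, -31/3)

1. D_x = -23/3  [DA · BC = -43/3 ∩ DC · AB = -8/3]
2. D_y = -31/3  [DA · BC = -43/3 ∩ DC · AB = -8/3]
   → D = (-23/3, -31/3)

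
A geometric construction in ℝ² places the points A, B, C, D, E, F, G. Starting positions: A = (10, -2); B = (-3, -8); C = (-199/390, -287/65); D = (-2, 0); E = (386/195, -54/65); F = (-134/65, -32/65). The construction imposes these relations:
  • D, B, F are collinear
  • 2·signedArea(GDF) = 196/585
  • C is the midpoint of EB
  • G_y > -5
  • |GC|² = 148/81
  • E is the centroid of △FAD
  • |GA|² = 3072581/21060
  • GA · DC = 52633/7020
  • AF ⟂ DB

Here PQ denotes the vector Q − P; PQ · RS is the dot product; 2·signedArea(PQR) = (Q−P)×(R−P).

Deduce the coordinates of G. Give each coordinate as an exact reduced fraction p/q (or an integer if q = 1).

G = (-2173/1170, -839/195)

1. G_x = -2173/1170  [GA · DC = 52633/7020 ∩ 2·signedArea(GDF) = 196/585]
2. G_y = -839/195  [GA · DC = 52633/7020 ∩ 2·signedArea(GDF) = 196/585]
   → G = (-2173/1170, -839/195)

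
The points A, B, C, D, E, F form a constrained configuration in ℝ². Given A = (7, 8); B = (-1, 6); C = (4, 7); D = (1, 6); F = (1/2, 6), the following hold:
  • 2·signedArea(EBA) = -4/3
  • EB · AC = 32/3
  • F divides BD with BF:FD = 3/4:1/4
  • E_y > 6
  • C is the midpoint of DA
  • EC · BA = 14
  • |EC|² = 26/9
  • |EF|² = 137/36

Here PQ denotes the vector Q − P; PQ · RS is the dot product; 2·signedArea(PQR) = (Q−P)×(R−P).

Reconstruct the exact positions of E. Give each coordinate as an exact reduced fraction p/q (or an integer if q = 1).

E = (7/3, 20/3)

1. E_x = 7/3  [EB · AC = 32/3 ∩ 2·signedArea(EBA) = -4/3]
2. E_y = 20/3  [EB · AC = 32/3 ∩ 2·signedArea(EBA) = -4/3]
   → E = (7/3, 20/3)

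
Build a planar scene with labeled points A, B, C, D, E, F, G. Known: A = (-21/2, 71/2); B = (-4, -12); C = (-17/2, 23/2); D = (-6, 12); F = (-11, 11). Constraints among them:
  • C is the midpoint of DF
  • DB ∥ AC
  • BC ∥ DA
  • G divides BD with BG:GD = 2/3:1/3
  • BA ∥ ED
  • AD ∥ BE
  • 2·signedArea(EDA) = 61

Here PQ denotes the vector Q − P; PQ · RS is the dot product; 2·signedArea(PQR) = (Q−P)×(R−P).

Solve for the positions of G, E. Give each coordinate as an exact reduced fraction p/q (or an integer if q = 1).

E = (1/2, -71/2)
G = (-16/3, 4)

1. G_x = -16/3  [G divides BD with BG:GD = 2/3:1/3]
2. G_y = 4  [G divides BD with BG:GD = 2/3:1/3]
   → G = (-16/3, 4)
3. E_x = 1/2  [BA ∥ ED ∩ AD ∥ BE]
4. E_y = -71/2  [BA ∥ ED ∩ AD ∥ BE]
   → E = (1/2, -71/2)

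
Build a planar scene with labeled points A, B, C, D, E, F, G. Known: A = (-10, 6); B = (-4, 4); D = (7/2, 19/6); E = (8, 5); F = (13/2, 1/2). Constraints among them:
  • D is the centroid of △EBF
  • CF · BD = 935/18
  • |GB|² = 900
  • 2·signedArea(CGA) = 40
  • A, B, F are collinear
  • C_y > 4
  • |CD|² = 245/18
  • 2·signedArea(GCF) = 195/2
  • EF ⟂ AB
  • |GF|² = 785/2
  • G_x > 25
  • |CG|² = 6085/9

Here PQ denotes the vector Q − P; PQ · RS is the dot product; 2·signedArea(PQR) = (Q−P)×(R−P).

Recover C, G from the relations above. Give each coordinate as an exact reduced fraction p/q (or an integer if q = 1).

C = (0, 13/3)
G = (26, 4)

1. C_x = 0  [line -15/2·x + 5/6·y + -65/18 = 0 ∩ |CD|² = 245/18]
2. C_y = 13/3  [line -15/2·x + 5/6·y + -65/18 = 0 ∩ |CD|² = 245/18]
   → C = (0, 13/3)
3. G_x = 26  [2·signedArea(GCF) = 195/2 ∩ 2·signedArea(CGA) = 40]
4. G_y = 4  [2·signedArea(GCF) = 195/2 ∩ 2·signedArea(CGA) = 40]
   → G = (26, 4)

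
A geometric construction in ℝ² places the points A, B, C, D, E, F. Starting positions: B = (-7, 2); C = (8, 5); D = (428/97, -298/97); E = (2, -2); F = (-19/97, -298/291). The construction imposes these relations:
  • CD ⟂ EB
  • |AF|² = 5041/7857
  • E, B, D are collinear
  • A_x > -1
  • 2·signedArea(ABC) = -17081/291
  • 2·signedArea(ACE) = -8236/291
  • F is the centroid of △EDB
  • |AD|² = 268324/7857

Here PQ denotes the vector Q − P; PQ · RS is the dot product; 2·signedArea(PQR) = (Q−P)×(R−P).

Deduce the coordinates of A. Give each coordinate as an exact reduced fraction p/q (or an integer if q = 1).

1. A_x = -90/97  [2·signedArea(ABC) = -17081/291 ∩ 2·signedArea(ACE) = -8236/291]
2. A_y = -610/873  [2·signedArea(ABC) = -17081/291 ∩ 2·signedArea(ACE) = -8236/291]
   → A = (-90/97, -610/873)

A = (-90/97, -610/873)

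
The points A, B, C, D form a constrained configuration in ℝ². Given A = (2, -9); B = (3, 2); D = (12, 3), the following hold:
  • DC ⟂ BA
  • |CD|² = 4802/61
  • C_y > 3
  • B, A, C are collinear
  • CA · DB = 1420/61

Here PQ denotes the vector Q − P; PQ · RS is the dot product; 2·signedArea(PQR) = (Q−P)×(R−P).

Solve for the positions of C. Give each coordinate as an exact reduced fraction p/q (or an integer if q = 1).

C = (193/61, 232/61)

1. C_x = 193/61  [B, A, C are collinear ∩ DC ⟂ BA]
2. C_y = 232/61  [B, A, C are collinear ∩ DC ⟂ BA]
   → C = (193/61, 232/61)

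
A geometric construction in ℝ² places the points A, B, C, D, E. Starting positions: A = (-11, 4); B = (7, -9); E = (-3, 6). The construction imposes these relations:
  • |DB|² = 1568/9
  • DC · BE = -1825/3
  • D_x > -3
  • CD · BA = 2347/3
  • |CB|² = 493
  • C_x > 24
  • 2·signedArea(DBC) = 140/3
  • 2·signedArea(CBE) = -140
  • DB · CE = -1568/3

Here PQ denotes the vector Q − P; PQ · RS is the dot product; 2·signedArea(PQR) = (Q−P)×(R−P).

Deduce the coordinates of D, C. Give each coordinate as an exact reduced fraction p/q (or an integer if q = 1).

1. C_x = 25  [line -15·x + -10·y + 155 = 0 ∩ |CB|² = 493]
2. C_y = -22  [line -15·x + -10·y + 155 = 0 ∩ |CB|² = 493]
   → C = (25, -22)
3. D_x = -7/3  [DC · BE = -1825/3 ∩ DB · CE = -1568/3]
4. D_y = 1/3  [DC · BE = -1825/3 ∩ DB · CE = -1568/3]
   → D = (-7/3, 1/3)

C = (25, -22)
D = (-7/3, 1/3)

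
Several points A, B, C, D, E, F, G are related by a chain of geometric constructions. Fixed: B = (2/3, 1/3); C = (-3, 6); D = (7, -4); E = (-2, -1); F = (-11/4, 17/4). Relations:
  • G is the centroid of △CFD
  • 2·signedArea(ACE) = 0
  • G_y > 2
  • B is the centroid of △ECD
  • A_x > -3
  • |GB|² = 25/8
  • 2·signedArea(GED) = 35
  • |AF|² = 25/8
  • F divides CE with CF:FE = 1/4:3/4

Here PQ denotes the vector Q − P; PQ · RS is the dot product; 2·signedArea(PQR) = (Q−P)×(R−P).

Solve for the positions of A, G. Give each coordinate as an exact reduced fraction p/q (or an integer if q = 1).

1. A_x = -5/2  [line 7·x + 1·y + 15 = 0 ∩ |AF|² = 25/8]
2. A_y = 5/2  [line 7·x + 1·y + 15 = 0 ∩ |AF|² = 25/8]
   → A = (-5/2, 5/2)
3. G_x = 5/12  [G is the centroid of △CFD]
4. G_y = 25/12  [G is the centroid of △CFD]
   → G = (5/12, 25/12)

A = (-5/2, 5/2)
G = (5/12, 25/12)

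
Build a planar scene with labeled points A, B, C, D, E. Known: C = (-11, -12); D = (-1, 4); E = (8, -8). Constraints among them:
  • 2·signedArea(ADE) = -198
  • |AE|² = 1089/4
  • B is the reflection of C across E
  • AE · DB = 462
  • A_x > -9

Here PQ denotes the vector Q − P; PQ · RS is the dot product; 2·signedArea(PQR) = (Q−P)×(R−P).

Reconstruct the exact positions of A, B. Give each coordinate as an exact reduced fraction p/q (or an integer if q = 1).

1. B_x = 27  [B is the reflection of C across E]
2. B_y = -4  [B is the reflection of C across E]
   → B = (27, -4)
3. A_x = -17/2  [AE · DB = 462 ∩ 2·signedArea(ADE) = -198]
4. A_y = -8  [AE · DB = 462 ∩ 2·signedArea(ADE) = -198]
   → A = (-17/2, -8)

A = (-17/2, -8)
B = (27, -4)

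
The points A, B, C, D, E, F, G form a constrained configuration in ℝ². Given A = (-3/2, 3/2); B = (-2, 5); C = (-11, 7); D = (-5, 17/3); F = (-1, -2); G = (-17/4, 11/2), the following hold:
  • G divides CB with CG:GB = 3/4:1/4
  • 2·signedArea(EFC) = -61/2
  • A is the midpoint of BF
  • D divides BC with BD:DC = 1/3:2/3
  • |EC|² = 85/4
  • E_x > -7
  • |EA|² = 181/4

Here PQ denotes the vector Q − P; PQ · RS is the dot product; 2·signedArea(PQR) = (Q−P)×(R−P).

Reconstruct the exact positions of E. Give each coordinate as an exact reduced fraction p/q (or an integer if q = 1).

E = (-13/2, 6)

1. E_x = -13/2  [line -9·x + -10·y + 3/2 = 0 ∩ |EC|² = 85/4]
2. E_y = 6  [line -9·x + -10·y + 3/2 = 0 ∩ |EC|² = 85/4]
   → E = (-13/2, 6)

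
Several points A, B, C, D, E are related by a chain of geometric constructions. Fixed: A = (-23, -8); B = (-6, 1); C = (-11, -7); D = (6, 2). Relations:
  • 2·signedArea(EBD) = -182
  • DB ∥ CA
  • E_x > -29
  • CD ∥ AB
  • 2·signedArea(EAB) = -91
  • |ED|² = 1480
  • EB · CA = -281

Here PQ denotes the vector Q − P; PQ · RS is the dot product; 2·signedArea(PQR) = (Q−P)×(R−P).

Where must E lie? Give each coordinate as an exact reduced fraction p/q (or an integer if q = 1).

1. E_x = -28  [2·signedArea(EBD) = -182 ∩ 2·signedArea(EAB) = -91]
2. E_y = -16  [2·signedArea(EBD) = -182 ∩ 2·signedArea(EAB) = -91]
   → E = (-28, -16)

E = (-28, -16)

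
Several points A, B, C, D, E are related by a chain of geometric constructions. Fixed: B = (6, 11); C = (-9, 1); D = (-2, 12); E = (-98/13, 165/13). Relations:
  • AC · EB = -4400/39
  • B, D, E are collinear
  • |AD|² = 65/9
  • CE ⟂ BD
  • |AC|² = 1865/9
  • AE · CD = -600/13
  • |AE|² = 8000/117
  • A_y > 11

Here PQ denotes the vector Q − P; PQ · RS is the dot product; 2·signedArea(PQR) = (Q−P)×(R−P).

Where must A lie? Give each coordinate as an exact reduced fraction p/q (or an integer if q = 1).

1. A_x = 2/3  [AE · CD = -600/13 ∩ AC · EB = -4400/39]
2. A_y = 35/3  [AE · CD = -600/13 ∩ AC · EB = -4400/39]
   → A = (2/3, 35/3)

A = (2/3, 35/3)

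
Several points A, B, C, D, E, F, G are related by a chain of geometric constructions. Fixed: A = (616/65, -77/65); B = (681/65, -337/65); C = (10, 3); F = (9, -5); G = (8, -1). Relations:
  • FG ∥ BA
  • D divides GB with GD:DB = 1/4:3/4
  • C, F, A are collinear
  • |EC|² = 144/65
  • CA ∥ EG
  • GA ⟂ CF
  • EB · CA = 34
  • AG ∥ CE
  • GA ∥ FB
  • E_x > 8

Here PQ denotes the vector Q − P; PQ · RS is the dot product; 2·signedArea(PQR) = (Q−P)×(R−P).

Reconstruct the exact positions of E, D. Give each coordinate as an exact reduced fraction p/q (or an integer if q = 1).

D = (2241/260, -133/65)
E = (554/65, 207/65)

1. E_x = 554/65  [CA ∥ EG ∩ AG ∥ CE]
2. E_y = 207/65  [CA ∥ EG ∩ AG ∥ CE]
   → E = (554/65, 207/65)
3. D_x = 2241/260  [D divides GB with GD:DB = 1/4:3/4]
4. D_y = -133/65  [D divides GB with GD:DB = 1/4:3/4]
   → D = (2241/260, -133/65)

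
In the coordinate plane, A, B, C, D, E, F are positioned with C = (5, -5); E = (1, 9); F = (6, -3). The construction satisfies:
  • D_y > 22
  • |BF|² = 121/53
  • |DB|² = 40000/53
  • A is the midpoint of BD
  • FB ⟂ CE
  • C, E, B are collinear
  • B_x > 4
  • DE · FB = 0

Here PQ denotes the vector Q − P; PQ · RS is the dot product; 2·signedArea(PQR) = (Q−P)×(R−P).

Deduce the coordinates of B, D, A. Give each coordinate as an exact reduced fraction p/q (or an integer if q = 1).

1. B_x = 241/53  [C, E, B are collinear ∩ FB ⟂ CE]
2. B_y = -181/53  [C, E, B are collinear ∩ FB ⟂ CE]
   → B = (241/53, -181/53)
3. D_x = -3  [line 77/53·x + 22/53·y + -275/53 = 0 ∩ |DB|² = 40000/53]
4. D_y = 23  [line 77/53·x + 22/53·y + -275/53 = 0 ∩ |DB|² = 40000/53]
   → D = (-3, 23)
5. A_x = 41/53  [A is the midpoint of BD]
6. A_y = 519/53  [A is the midpoint of BD]
   → A = (41/53, 519/53)

A = (41/53, 519/53)
B = (241/53, -181/53)
D = (-3, 23)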